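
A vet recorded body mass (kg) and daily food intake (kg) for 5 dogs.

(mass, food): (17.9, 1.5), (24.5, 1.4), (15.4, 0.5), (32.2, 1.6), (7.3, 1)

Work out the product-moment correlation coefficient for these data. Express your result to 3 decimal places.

n = 5, Σx = 97.3, Σy = 6, Σx² = 2247.95, Σy² = 8.02, Σxy = 127.67
nΣxy − ΣxΣy = 638.35 − 583.8 = 54.55
nΣx² − (Σx)² = 11239.75 − 9467.29 = 1772.46; nΣy² − (Σy)² = 40.1 − 36 = 4.1
r = 54.55 / √(1772.46 × 4.1) = 54.55 / 85.2472 ≈ 0.640

0.640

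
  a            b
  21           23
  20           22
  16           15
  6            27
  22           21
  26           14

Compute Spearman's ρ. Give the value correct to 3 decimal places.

Rank a: 4, 3, 2, 1, 5, 6
Rank b: 5, 4, 2, 6, 3, 1
d = rank(a) − rank(b): -1, -1, 0, -5, 2, 5; Σd² = 56
ρ = 1 − 6Σd² / [n(n²−1)] = 1 − 6×56 / (6×35) = 1 − 336/210 ≈ -0.600

-0.600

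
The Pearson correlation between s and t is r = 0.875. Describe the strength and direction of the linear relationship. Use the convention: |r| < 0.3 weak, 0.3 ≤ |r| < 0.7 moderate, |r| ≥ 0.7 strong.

r = 0.875 > 0 so the relationship is positive.
|r| = 0.875, which falls in the strong range.

strong positive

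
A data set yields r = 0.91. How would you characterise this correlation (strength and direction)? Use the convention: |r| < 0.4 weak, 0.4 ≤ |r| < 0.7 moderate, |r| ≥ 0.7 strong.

strong positive

r = 0.91 > 0 so the relationship is positive.
|r| = 0.91, which falls in the strong range.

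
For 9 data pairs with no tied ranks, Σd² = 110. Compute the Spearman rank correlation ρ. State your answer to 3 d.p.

0.083

ρ = 1 − 6Σd² / [n(n²−1)] = 1 − 6×110 / (9×80)
  = 1 − 660/720 = 1 − 0.9167 ≈ 0.083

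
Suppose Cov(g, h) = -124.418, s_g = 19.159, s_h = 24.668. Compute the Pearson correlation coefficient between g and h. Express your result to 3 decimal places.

-0.263

r = Cov(g,h) / (s_g · s_h) = -124.418 / (19.159 × 24.668)
  = -124.418 / 472.6142 ≈ -0.263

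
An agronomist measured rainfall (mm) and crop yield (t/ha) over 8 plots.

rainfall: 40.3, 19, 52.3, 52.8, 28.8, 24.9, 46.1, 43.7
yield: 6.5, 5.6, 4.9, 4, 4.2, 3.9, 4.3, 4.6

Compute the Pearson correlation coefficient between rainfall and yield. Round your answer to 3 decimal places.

-0.117

n = 8, Σx = 307.9, Σy = 38, Σx² = 12992.57, Σy² = 186.12, Σxy = 1453.14
nΣxy − ΣxΣy = 11625.12 − 11700.2 = -75.08
nΣx² − (Σx)² = 103940.56 − 94802.41 = 9138.15; nΣy² − (Σy)² = 1488.96 − 1444 = 44.96
r = -75.08 / √(9138.15 × 44.96) = -75.08 / 640.9768 ≈ -0.117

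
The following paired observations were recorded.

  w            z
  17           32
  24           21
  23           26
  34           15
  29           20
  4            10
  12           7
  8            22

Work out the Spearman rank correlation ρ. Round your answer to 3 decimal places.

0.095

Rank w: 4, 6, 5, 8, 7, 1, 3, 2
Rank z: 8, 5, 7, 3, 4, 2, 1, 6
d = rank(w) − rank(z): -4, 1, -2, 5, 3, -1, 2, -4; Σd² = 76
ρ = 1 − 6Σd² / [n(n²−1)] = 1 − 6×76 / (8×63) = 1 − 456/504 ≈ 0.095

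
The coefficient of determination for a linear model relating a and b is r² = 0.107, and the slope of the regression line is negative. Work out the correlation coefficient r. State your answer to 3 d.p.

|r| = √0.107 = 0.327
The association is negative, so r = −0.327.

-0.327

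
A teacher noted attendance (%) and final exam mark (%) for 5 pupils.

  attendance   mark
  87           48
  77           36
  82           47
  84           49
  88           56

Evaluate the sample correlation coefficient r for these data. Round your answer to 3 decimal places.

0.921

n = 5, Σx = 418, Σy = 236, Σx² = 35022, Σy² = 11346, Σxy = 19846
nΣxy − ΣxΣy = 99230 − 98648 = 582
nΣx² − (Σx)² = 175110 − 174724 = 386; nΣy² − (Σy)² = 56730 − 55696 = 1034
r = 582 / √(386 × 1034) = 582 / 631.7626 ≈ 0.921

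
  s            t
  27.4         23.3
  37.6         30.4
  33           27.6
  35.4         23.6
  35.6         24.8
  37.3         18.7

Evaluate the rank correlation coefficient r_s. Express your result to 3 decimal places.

0.257

Rank s: 1, 6, 2, 3, 4, 5
Rank t: 2, 6, 5, 3, 4, 1
d = rank(s) − rank(t): -1, 0, -3, 0, 0, 4; Σd² = 26
ρ = 1 − 6Σd² / [n(n²−1)] = 1 − 6×26 / (6×35) = 1 − 156/210 ≈ 0.257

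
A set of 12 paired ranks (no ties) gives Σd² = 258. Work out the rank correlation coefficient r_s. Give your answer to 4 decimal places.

ρ = 1 − 6Σd² / [n(n²−1)] = 1 − 6×258 / (12×143)
  = 1 − 1548/1716 = 1 − 0.90210 ≈ 0.0979

0.0979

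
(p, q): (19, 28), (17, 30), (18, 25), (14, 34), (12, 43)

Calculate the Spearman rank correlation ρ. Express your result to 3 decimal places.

-0.900

Rank p: 5, 3, 4, 2, 1
Rank q: 2, 3, 1, 4, 5
d = rank(p) − rank(q): 3, 0, 3, -2, -4; Σd² = 38
ρ = 1 − 6Σd² / [n(n²−1)] = 1 − 6×38 / (5×24) = 1 − 228/120 ≈ -0.900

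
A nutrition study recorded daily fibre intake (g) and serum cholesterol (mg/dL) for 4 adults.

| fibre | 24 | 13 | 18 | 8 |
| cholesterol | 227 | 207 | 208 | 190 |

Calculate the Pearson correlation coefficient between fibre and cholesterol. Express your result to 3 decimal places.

0.962

n = 4, Σx = 63, Σy = 832, Σx² = 1133, Σy² = 173742, Σxy = 13403
nΣxy − ΣxΣy = 53612 − 52416 = 1196
nΣx² − (Σx)² = 4532 − 3969 = 563; nΣy² − (Σy)² = 694968 − 692224 = 2744
r = 1196 / √(563 × 2744) = 1196 / 1242.9288 ≈ 0.962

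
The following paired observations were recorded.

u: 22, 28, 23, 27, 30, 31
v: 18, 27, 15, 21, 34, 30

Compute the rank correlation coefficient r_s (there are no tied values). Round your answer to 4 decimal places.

Rank u: 1, 4, 2, 3, 5, 6
Rank v: 2, 4, 1, 3, 6, 5
d = rank(u) − rank(v): -1, 0, 1, 0, -1, 1; Σd² = 4
ρ = 1 − 6Σd² / [n(n²−1)] = 1 − 6×4 / (6×35) = 1 − 24/210 ≈ 0.8857

0.8857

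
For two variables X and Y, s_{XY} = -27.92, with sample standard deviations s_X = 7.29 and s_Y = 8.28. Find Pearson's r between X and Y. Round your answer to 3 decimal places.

r = Cov(X,Y) / (s_X · s_Y) = -27.92 / (7.29 × 8.28)
  = -27.92 / 60.3612 ≈ -0.463

-0.463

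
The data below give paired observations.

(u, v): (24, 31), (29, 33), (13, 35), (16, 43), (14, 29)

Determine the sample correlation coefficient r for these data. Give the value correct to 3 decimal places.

n = 5, Σu = 96, Σv = 171, Σu² = 2038, Σv² = 5965, Σuv = 3250
nΣuv − ΣuΣv = 16250 − 16416 = -166
nΣu² − (Σu)² = 10190 − 9216 = 974; nΣv² − (Σv)² = 29825 − 29241 = 584
r = -166 / √(974 × 584) = -166 / 754.1989 ≈ -0.220

-0.220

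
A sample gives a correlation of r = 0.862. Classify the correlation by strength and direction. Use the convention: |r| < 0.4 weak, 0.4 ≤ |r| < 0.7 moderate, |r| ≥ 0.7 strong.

strong positive

r = 0.862 > 0 so the relationship is positive.
|r| = 0.862, which falls in the strong range.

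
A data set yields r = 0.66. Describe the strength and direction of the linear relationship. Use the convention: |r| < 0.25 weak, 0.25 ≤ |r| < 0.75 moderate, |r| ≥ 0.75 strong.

r = 0.66 > 0 so the relationship is positive.
|r| = 0.66, which falls in the moderate range.

moderate positive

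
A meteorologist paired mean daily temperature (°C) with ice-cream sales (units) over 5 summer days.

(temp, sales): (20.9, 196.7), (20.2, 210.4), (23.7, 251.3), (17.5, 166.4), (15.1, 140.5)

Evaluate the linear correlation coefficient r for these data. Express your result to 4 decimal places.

n = 5, Σx = 97.4, Σy = 965.3, Σx² = 1940.8, Σy² = 193539.95, Σxy = 19350.47
nΣxy − ΣxΣy = 96752.35 − 94020.22 = 2732.13
nΣx² − (Σx)² = 9704 − 9486.76 = 217.24; nΣy² − (Σy)² = 967699.75 − 931804.09 = 35895.66
r = 2732.13 / √(217.24 × 35895.66) = 2732.13 / 2792.4851 ≈ 0.9784

0.9784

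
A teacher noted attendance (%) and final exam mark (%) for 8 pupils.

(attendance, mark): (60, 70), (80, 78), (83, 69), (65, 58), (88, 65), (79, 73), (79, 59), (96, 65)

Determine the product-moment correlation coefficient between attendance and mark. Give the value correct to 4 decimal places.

n = 8, Σx = 630, Σy = 537, Σx² = 50556, Σy² = 36369, Σxy = 42325
nΣxy − ΣxΣy = 338600 − 338310 = 290
nΣx² − (Σx)² = 404448 − 396900 = 7548; nΣy² − (Σy)² = 290952 − 288369 = 2583
r = 290 / √(7548 × 2583) = 290 / 4415.4823 ≈ 0.0657

0.0657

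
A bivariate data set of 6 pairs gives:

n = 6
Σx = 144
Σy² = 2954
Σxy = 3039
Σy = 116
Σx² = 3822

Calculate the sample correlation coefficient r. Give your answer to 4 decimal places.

0.4998

r = (nΣxy − ΣxΣy) / √[(nΣx² − (Σx)²)(nΣy² − (Σy)²)]
Numerator: 6×3039 − 144×116 = 1530
Denominator: √[(22932 − 20736)(17724 − 13456)] = √[2196 × 4268] = 3061.4585
r = 1530 / 3061.4585 ≈ 0.4998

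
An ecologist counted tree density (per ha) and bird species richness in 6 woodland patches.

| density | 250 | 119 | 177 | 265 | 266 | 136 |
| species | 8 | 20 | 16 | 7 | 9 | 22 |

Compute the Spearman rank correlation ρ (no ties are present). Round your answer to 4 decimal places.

Rank density: 4, 1, 3, 5, 6, 2
Rank species: 2, 5, 4, 1, 3, 6
d = rank(density) − rank(species): 2, -4, -1, 4, 3, -4; Σd² = 62
ρ = 1 − 6Σd² / [n(n²−1)] = 1 − 6×62 / (6×35) = 1 − 372/210 ≈ -0.7714

-0.7714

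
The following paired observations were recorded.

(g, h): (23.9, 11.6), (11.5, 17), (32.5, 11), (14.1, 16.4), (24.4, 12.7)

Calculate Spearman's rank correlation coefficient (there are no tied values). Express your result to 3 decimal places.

Rank g: 3, 1, 5, 2, 4
Rank h: 2, 5, 1, 4, 3
d = rank(g) − rank(h): 1, -4, 4, -2, 1; Σd² = 38
ρ = 1 − 6Σd² / [n(n²−1)] = 1 − 6×38 / (5×24) = 1 − 228/120 ≈ -0.900

-0.900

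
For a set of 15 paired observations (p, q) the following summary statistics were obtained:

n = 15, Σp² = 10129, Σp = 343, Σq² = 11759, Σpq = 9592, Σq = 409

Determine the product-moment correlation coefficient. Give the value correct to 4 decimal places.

0.2034

r = (nΣpq − ΣpΣq) / √[(nΣp² − (Σp)²)(nΣq² − (Σq)²)]
Numerator: 15×9592 − 343×409 = 3593
Denominator: √[(151935 − 117649)(176385 − 167281)] = √[34286 × 9104] = 17667.4770
r = 3593 / 17667.4770 ≈ 0.2034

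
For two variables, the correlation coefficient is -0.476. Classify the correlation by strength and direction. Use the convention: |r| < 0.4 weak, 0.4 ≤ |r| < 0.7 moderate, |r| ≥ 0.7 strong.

moderate negative

r = -0.476 < 0 so the relationship is negative.
|r| = 0.476, which falls in the moderate range.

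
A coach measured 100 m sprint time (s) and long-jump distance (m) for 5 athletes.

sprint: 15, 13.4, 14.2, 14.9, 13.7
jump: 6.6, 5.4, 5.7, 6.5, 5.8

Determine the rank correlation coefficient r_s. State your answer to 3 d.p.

Rank sprint: 5, 1, 3, 4, 2
Rank jump: 5, 1, 2, 4, 3
d = rank(sprint) − rank(jump): 0, 0, 1, 0, -1; Σd² = 2
ρ = 1 − 6Σd² / [n(n²−1)] = 1 − 6×2 / (5×24) = 1 − 12/120 ≈ 0.900

0.900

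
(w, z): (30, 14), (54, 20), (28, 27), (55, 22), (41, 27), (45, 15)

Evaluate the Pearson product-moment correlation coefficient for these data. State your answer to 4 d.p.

-0.0704

n = 6, Σw = 253, Σz = 125, Σw² = 11331, Σz² = 2763, Σwz = 5248
nΣwz − ΣwΣz = 31488 − 31625 = -137
nΣw² − (Σw)² = 67986 − 64009 = 3977; nΣz² − (Σz)² = 16578 − 15625 = 953
r = -137 / √(3977 × 953) = -137 / 1946.8130 ≈ -0.0704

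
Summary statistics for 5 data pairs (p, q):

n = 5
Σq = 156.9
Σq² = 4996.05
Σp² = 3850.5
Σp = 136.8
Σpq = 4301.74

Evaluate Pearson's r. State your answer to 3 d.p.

r = (nΣpq − ΣpΣq) / √[(nΣp² − (Σp)²)(nΣq² − (Σq)²)]
Numerator: 5×4301.74 − 136.8×156.9 = 44.78
Denominator: √[(19252.5 − 18714.24)(24980.25 − 24617.61)] = √[538.26 × 362.64] = 441.8083
r = 44.78 / 441.8083 ≈ 0.101

0.101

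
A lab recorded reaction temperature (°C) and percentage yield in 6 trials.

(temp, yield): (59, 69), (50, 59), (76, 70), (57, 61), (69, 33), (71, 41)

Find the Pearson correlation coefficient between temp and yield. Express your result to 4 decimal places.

-0.2603

n = 6, Σx = 382, Σy = 333, Σx² = 24808, Σy² = 19633, Σxy = 21006
nΣxy − ΣxΣy = 126036 − 127206 = -1170
nΣx² − (Σx)² = 148848 − 145924 = 2924; nΣy² − (Σy)² = 117798 − 110889 = 6909
r = -1170 / √(2924 × 6909) = -1170 / 4494.6542 ≈ -0.2603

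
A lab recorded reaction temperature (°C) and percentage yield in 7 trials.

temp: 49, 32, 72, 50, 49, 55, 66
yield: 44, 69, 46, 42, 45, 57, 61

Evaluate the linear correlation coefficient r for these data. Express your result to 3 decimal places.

n = 7, Σx = 373, Σy = 364, Σx² = 20891, Σy² = 19572, Σxy = 19142
nΣxy − ΣxΣy = 133994 − 135772 = -1778
nΣx² − (Σx)² = 146237 − 139129 = 7108; nΣy² − (Σy)² = 137004 − 132496 = 4508
r = -1778 / √(7108 × 4508) = -1778 / 5660.6417 ≈ -0.314

-0.314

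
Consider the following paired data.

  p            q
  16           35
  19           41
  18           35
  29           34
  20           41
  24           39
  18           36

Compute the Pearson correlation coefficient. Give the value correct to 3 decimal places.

-0.127

n = 7, Σp = 144, Σq = 261, Σp² = 3082, Σq² = 9785, Σpq = 5359
nΣpq − ΣpΣq = 37513 − 37584 = -71
nΣp² − (Σp)² = 21574 − 20736 = 838; nΣq² − (Σq)² = 68495 − 68121 = 374
r = -71 / √(838 × 374) = -71 / 559.8321 ≈ -0.127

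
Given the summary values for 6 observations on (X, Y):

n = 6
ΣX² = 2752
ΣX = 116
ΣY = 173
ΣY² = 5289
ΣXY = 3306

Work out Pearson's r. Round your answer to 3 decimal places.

r = (nΣXY − ΣXΣY) / √[(nΣX² − (ΣX)²)(nΣY² − (ΣY)²)]
Numerator: 6×3306 − 116×173 = -232
Denominator: √[(16512 − 13456)(31734 − 29929)] = √[3056 × 1805] = 2348.6336
r = -232 / 2348.6336 ≈ -0.099

-0.099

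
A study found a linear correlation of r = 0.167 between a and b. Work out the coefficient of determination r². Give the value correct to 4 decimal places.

r² = (0.167)² = 0.0279

0.0279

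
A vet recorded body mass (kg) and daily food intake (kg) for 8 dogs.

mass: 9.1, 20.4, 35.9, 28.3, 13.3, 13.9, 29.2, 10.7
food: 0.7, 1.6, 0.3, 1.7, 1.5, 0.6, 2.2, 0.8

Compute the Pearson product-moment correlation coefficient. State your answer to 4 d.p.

n = 8, Σx = 160.8, Σy = 9.4, Σx² = 3925.9, Σy² = 14.12, Σxy = 198.98
nΣxy − ΣxΣy = 1591.84 − 1511.52 = 80.32
nΣx² − (Σx)² = 31407.2 − 25856.64 = 5550.56; nΣy² − (Σy)² = 112.96 − 88.36 = 24.6
r = 80.32 / √(5550.56 × 24.6) = 80.32 / 369.5183 ≈ 0.2174

0.2174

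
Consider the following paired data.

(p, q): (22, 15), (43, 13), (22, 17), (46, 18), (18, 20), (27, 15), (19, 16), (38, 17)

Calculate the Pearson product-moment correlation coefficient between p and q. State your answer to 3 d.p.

-0.250

n = 8, Σp = 235, Σq = 131, Σp² = 7791, Σq² = 2177, Σpq = 3806
nΣpq − ΣpΣq = 30448 − 30785 = -337
nΣp² − (Σp)² = 62328 − 55225 = 7103; nΣq² − (Σq)² = 17416 − 17161 = 255
r = -337 / √(7103 × 255) = -337 / 1345.8325 ≈ -0.250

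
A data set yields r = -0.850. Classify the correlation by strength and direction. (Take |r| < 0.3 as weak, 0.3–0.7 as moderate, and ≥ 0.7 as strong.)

strong negative

r = -0.850 < 0 so the relationship is negative.
|r| = 0.850, which falls in the strong range.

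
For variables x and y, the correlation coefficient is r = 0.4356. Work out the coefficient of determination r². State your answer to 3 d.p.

0.190

r² = (0.4356)² = 0.190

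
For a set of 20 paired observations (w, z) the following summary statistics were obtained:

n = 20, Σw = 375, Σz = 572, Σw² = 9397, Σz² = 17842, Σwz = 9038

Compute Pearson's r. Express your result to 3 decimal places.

-0.901

r = (nΣwz − ΣwΣz) / √[(nΣw² − (Σw)²)(nΣz² − (Σz)²)]
Numerator: 20×9038 − 375×572 = -33740
Denominator: √[(187940 − 140625)(356840 − 327184)] = √[47315 × 29656] = 37458.9594
r = -33740 / 37458.9594 ≈ -0.901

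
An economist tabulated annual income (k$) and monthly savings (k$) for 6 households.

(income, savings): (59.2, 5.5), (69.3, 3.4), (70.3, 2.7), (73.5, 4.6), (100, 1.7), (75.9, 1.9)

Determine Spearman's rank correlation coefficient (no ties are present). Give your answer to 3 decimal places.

-0.829

Rank income: 1, 2, 3, 4, 6, 5
Rank savings: 6, 4, 3, 5, 1, 2
d = rank(income) − rank(savings): -5, -2, 0, -1, 5, 3; Σd² = 64
ρ = 1 − 6Σd² / [n(n²−1)] = 1 − 6×64 / (6×35) = 1 − 384/210 ≈ -0.829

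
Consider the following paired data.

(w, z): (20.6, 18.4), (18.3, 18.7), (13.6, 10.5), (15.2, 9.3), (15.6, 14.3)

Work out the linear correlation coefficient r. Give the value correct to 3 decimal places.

0.876

n = 5, Σw = 83.3, Σz = 71.2, Σw² = 1418.61, Σz² = 1089.48, Σwz = 1228.49
nΣwz − ΣwΣz = 6142.45 − 5930.96 = 211.49
nΣw² − (Σw)² = 7093.05 − 6938.89 = 154.16; nΣz² − (Σz)² = 5447.4 − 5069.44 = 377.96
r = 211.49 / √(154.16 × 377.96) = 211.49 / 241.3842 ≈ 0.876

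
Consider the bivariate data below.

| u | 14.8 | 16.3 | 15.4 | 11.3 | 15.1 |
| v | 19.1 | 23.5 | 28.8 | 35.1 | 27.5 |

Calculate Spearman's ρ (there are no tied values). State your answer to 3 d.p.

Rank u: 2, 5, 4, 1, 3
Rank v: 1, 2, 4, 5, 3
d = rank(u) − rank(v): 1, 3, 0, -4, 0; Σd² = 26
ρ = 1 − 6Σd² / [n(n²−1)] = 1 − 6×26 / (5×24) = 1 − 156/120 ≈ -0.300

-0.300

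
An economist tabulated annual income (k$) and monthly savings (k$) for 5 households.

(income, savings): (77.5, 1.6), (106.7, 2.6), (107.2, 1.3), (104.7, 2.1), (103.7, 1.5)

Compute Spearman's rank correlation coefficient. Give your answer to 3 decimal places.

-0.100

Rank income: 1, 4, 5, 3, 2
Rank savings: 3, 5, 1, 4, 2
d = rank(income) − rank(savings): -2, -1, 4, -1, 0; Σd² = 22
ρ = 1 − 6Σd² / [n(n²−1)] = 1 − 6×22 / (5×24) = 1 − 132/120 ≈ -0.100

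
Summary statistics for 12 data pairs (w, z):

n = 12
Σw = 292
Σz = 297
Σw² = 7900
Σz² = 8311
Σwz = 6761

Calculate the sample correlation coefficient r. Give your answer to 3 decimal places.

r = (nΣwz − ΣwΣz) / √[(nΣw² − (Σw)²)(nΣz² − (Σz)²)]
Numerator: 12×6761 − 292×297 = -5592
Denominator: √[(94800 − 85264)(99732 − 88209)] = √[9536 × 11523] = 10482.5249
r = -5592 / 10482.5249 ≈ -0.533

-0.533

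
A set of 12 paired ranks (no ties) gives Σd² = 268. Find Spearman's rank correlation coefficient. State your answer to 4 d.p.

ρ = 1 − 6Σd² / [n(n²−1)] = 1 − 6×268 / (12×143)
  = 1 − 1608/1716 = 1 − 0.93706 ≈ 0.0629

0.0629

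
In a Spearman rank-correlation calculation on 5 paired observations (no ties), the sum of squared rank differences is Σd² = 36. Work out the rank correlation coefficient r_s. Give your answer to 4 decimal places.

ρ = 1 − 6Σd² / [n(n²−1)] = 1 − 6×36 / (5×24)
  = 1 − 216/120 = 1 − 1.80000 ≈ -0.8000

-0.8000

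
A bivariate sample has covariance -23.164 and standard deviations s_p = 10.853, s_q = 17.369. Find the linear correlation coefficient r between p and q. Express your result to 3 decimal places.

-0.123

r = Cov(p,q) / (s_p · s_q) = -23.164 / (10.853 × 17.369)
  = -23.164 / 188.5058 ≈ -0.123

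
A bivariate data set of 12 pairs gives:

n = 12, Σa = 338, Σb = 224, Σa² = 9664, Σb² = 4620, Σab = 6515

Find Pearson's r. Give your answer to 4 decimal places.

0.8193

r = (nΣab − ΣaΣb) / √[(nΣa² − (Σa)²)(nΣb² − (Σb)²)]
Numerator: 12×6515 − 338×224 = 2468
Denominator: √[(115968 − 114244)(55440 − 50176)] = √[1724 × 5264] = 3012.4966
r = 2468 / 3012.4966 ≈ 0.8193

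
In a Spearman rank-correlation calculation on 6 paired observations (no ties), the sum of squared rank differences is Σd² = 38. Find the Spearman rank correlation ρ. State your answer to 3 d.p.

-0.086

ρ = 1 − 6Σd² / [n(n²−1)] = 1 − 6×38 / (6×35)
  = 1 − 228/210 = 1 − 1.0857 ≈ -0.086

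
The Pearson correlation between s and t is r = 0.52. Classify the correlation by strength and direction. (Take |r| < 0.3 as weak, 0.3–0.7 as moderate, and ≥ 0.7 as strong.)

moderate positive

r = 0.52 > 0 so the relationship is positive.
|r| = 0.52, which falls in the moderate range.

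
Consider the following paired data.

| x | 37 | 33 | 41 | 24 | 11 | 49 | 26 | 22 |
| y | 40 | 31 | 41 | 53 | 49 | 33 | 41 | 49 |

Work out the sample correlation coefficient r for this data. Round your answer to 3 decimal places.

-0.729

n = 8, Σx = 243, Σy = 337, Σx² = 8397, Σy² = 14623, Σxy = 9756
nΣxy − ΣxΣy = 78048 − 81891 = -3843
nΣx² − (Σx)² = 67176 − 59049 = 8127; nΣy² − (Σy)² = 116984 − 113569 = 3415
r = -3843 / √(8127 × 3415) = -3843 / 5268.1785 ≈ -0.729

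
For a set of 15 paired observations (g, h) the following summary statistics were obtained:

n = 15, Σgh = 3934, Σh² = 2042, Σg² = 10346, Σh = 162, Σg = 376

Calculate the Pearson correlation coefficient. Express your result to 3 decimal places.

-0.244

r = (nΣgh − ΣgΣh) / √[(nΣg² − (Σg)²)(nΣh² − (Σh)²)]
Numerator: 15×3934 − 376×162 = -1902
Denominator: √[(155190 − 141376)(30630 − 26244)] = √[13814 × 4386] = 7783.8425
r = -1902 / 7783.8425 ≈ -0.244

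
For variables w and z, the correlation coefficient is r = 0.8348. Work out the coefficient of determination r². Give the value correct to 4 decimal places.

r² = (0.8348)² = 0.6969

0.6969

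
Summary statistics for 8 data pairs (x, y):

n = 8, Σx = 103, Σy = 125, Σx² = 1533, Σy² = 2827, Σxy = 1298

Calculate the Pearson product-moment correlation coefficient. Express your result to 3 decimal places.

-0.732

r = (nΣxy − ΣxΣy) / √[(nΣx² − (Σx)²)(nΣy² − (Σy)²)]
Numerator: 8×1298 − 103×125 = -2491
Denominator: √[(12264 − 10609)(22616 − 15625)] = √[1655 × 6991] = 3401.4857
r = -2491 / 3401.4857 ≈ -0.732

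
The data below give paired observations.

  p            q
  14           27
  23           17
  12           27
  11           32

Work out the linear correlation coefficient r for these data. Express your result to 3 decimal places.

n = 4, Σp = 60, Σq = 103, Σp² = 990, Σq² = 2771, Σpq = 1445
nΣpq − ΣpΣq = 5780 − 6180 = -400
nΣp² − (Σp)² = 3960 − 3600 = 360; nΣq² − (Σq)² = 11084 − 10609 = 475
r = -400 / √(360 × 475) = -400 / 413.5215 ≈ -0.967

-0.967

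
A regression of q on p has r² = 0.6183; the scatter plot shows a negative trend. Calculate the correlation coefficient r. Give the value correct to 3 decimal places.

|r| = √0.6183 = 0.786
The association is negative, so r = −0.786.

-0.786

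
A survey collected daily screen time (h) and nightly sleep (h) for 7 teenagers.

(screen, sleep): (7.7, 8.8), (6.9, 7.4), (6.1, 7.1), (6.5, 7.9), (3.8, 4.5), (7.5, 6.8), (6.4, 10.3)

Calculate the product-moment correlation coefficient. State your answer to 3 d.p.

0.634

n = 7, Σx = 44.9, Σy = 52.8, Σx² = 298.01, Σy² = 417.6, Σxy = 347.5
nΣxy − ΣxΣy = 2432.5 − 2370.72 = 61.78
nΣx² − (Σx)² = 2086.07 − 2016.01 = 70.06; nΣy² − (Σy)² = 2923.2 − 2787.84 = 135.36
r = 61.78 / √(70.06 × 135.36) = 61.78 / 97.3823 ≈ 0.634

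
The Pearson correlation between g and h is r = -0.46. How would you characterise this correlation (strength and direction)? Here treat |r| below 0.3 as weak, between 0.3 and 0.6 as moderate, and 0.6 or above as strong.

r = -0.46 < 0 so the relationship is negative.
|r| = 0.46, which falls in the moderate range.

moderate negative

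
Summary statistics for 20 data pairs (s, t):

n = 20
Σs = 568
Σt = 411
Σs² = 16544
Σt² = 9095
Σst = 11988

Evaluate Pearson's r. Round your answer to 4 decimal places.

r = (nΣst − ΣsΣt) / √[(nΣs² − (Σs)²)(nΣt² − (Σt)²)]
Numerator: 20×11988 − 568×411 = 6312
Denominator: √[(330880 − 322624)(181900 − 168921)] = √[8256 × 12979] = 10351.5518
r = 6312 / 10351.5518 ≈ 0.6098

0.6098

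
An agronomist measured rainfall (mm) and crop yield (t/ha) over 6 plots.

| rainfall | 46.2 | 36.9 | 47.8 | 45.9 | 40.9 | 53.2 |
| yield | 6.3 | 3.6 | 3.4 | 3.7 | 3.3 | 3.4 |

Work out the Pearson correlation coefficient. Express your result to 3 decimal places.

0.062

n = 6, Σx = 270.9, Σy = 23.7, Σx² = 12390.75, Σy² = 100.35, Σxy = 1072.1
nΣxy − ΣxΣy = 6432.6 − 6420.33 = 12.27
nΣx² − (Σx)² = 74344.5 − 73386.81 = 957.69; nΣy² − (Σy)² = 602.1 − 561.69 = 40.41
r = 12.27 / √(957.69 × 40.41) = 12.27 / 196.7238 ≈ 0.062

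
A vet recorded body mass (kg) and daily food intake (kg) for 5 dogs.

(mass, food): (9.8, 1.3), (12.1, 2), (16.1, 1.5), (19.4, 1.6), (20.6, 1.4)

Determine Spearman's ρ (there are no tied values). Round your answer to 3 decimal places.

0.100

Rank mass: 1, 2, 3, 4, 5
Rank food: 1, 5, 3, 4, 2
d = rank(mass) − rank(food): 0, -3, 0, 0, 3; Σd² = 18
ρ = 1 − 6Σd² / [n(n²−1)] = 1 − 6×18 / (5×24) = 1 − 108/120 ≈ 0.100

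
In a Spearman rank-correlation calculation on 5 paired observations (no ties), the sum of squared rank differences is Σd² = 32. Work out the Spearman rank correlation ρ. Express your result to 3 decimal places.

ρ = 1 − 6Σd² / [n(n²−1)] = 1 − 6×32 / (5×24)
  = 1 − 192/120 = 1 − 1.6000 ≈ -0.600

-0.600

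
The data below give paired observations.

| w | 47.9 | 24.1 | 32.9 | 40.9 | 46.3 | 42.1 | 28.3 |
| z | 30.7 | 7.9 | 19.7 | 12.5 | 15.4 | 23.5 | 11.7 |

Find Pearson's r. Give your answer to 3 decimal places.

n = 7, Σw = 262.5, Σz = 121.4, Σw² = 10347.43, Σz² = 2475.54, Σwz = 4853.78
nΣwz − ΣwΣz = 33976.46 − 31867.5 = 2108.96
nΣw² − (Σw)² = 72432.01 − 68906.25 = 3525.76; nΣz² − (Σz)² = 17328.78 − 14737.96 = 2590.82
r = 2108.96 / √(3525.76 × 2590.82) = 2108.96 / 3022.3517 ≈ 0.698

0.698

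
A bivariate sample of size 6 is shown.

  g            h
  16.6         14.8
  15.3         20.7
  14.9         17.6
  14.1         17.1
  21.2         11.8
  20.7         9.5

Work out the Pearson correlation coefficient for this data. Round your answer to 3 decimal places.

-0.878

n = 6, Σg = 102.8, Σh = 91.5, Σg² = 1808.4, Σh² = 1479.19, Σgh = 1512.55
nΣgh − ΣgΣh = 9075.3 − 9406.2 = -330.9
nΣg² − (Σg)² = 10850.4 − 10567.84 = 282.56; nΣh² − (Σh)² = 8875.14 − 8372.25 = 502.89
r = -330.9 / √(282.56 × 502.89) = -330.9 / 376.9570 ≈ -0.878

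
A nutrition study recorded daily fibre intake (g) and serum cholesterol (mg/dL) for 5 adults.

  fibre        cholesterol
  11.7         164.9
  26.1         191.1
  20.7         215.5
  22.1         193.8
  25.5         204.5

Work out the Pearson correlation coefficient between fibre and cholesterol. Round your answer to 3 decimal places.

n = 5, Σx = 106.1, Σy = 969.8, Σx² = 2385.25, Σy² = 189530.16, Σxy = 20875.62
nΣxy − ΣxΣy = 104378.1 − 102895.78 = 1482.32
nΣx² − (Σx)² = 11926.25 − 11257.21 = 669.04; nΣy² − (Σy)² = 947650.8 − 940512.04 = 7138.76
r = 1482.32 / √(669.04 × 7138.76) = 1482.32 / 2185.4327 ≈ 0.678

0.678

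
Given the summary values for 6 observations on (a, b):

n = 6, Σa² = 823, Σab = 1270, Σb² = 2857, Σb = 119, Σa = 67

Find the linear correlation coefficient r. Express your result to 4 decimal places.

r = (nΣab − ΣaΣb) / √[(nΣa² − (Σa)²)(nΣb² − (Σb)²)]
Numerator: 6×1270 − 67×119 = -353
Denominator: √[(4938 − 4489)(17142 − 14161)] = √[449 × 2981] = 1156.9222
r = -353 / 1156.9222 ≈ -0.3051

-0.3051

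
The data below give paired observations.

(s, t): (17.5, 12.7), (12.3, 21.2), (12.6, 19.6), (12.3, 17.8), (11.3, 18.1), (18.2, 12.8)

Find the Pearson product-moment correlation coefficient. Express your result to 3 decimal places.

n = 6, Σs = 84.2, Σt = 102.2, Σs² = 1226.52, Σt² = 1803.18, Σst = 1386.4
nΣst − ΣsΣt = 8318.4 − 8605.24 = -286.84
nΣs² − (Σs)² = 7359.12 − 7089.64 = 269.48; nΣt² − (Σt)² = 10819.08 − 10444.84 = 374.24
r = -286.84 / √(269.48 × 374.24) = -286.84 / 317.5692 ≈ -0.903

-0.903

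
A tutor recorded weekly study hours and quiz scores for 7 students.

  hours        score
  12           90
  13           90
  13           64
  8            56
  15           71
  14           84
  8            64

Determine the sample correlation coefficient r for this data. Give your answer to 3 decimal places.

n = 7, Σx = 83, Σy = 519, Σx² = 1031, Σy² = 39625, Σxy = 6283
nΣxy − ΣxΣy = 43981 − 43077 = 904
nΣx² − (Σx)² = 7217 − 6889 = 328; nΣy² − (Σy)² = 277375 − 269361 = 8014
r = 904 / √(328 × 8014) = 904 / 1621.2933 ≈ 0.558

0.558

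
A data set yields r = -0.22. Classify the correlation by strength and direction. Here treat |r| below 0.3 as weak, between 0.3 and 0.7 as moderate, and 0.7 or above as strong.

weak negative

r = -0.22 < 0 so the relationship is negative.
|r| = 0.22, which falls in the weak range.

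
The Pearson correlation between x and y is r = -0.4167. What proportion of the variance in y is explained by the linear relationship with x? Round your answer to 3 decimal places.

r² = (-0.4167)² = 0.174

0.174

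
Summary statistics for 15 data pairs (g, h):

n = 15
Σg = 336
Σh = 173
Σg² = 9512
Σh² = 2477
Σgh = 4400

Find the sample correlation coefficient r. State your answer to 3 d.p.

0.537

r = (nΣgh − ΣgΣh) / √[(nΣg² − (Σg)²)(nΣh² − (Σh)²)]
Numerator: 15×4400 − 336×173 = 7872
Denominator: √[(142680 − 112896)(37155 − 29929)] = √[29784 × 7226] = 14670.3505
r = 7872 / 14670.3505 ≈ 0.537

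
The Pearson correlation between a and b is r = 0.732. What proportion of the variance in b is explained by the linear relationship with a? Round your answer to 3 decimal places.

0.536

r² = (0.732)² = 0.536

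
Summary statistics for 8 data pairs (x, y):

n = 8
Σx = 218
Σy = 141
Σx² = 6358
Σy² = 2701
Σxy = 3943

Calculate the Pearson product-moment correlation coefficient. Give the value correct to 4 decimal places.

r = (nΣxy − ΣxΣy) / √[(nΣx² − (Σx)²)(nΣy² − (Σy)²)]
Numerator: 8×3943 − 218×141 = 806
Denominator: √[(50864 − 47524)(21608 − 19881)] = √[3340 × 1727] = 2401.7036
r = 806 / 2401.7036 ≈ 0.3356

0.3356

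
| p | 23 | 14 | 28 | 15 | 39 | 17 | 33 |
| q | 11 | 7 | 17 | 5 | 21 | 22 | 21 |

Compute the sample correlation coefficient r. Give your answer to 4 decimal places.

0.6751

n = 7, Σp = 169, Σq = 104, Σp² = 4633, Σq² = 1850, Σpq = 2788
nΣpq − ΣpΣq = 19516 − 17576 = 1940
nΣp² − (Σp)² = 32431 − 28561 = 3870; nΣq² − (Σq)² = 12950 − 10816 = 2134
r = 1940 / √(3870 × 2134) = 1940 / 2873.7745 ≈ 0.6751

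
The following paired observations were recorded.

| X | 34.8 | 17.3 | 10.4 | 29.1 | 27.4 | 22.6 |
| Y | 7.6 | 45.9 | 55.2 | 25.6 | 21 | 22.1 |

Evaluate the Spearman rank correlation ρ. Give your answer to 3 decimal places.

-0.829

Rank X: 6, 2, 1, 5, 4, 3
Rank Y: 1, 5, 6, 4, 2, 3
d = rank(X) − rank(Y): 5, -3, -5, 1, 2, 0; Σd² = 64
ρ = 1 − 6Σd² / [n(n²−1)] = 1 − 6×64 / (6×35) = 1 − 384/210 ≈ -0.829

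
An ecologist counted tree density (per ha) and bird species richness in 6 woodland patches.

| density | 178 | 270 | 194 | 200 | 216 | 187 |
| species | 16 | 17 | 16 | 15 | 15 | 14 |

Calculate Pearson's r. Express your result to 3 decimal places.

0.589

n = 6, Σx = 1245, Σy = 93, Σx² = 263845, Σy² = 1447, Σxy = 19400
nΣxy − ΣxΣy = 116400 − 115785 = 615
nΣx² − (Σx)² = 1583070 − 1550025 = 33045; nΣy² − (Σy)² = 8682 − 8649 = 33
r = 615 / √(33045 × 33) = 615 / 1044.2629 ≈ 0.589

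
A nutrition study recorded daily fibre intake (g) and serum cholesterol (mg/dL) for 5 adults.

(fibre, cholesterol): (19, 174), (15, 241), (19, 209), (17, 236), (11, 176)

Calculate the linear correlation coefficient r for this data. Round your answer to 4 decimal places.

n = 5, Σx = 81, Σy = 1036, Σx² = 1357, Σy² = 218710, Σxy = 16840
nΣxy − ΣxΣy = 84200 − 83916 = 284
nΣx² − (Σx)² = 6785 − 6561 = 224; nΣy² − (Σy)² = 1093550 − 1073296 = 20254
r = 284 / √(224 × 20254) = 284 / 2129.9991 ≈ 0.1333

0.1333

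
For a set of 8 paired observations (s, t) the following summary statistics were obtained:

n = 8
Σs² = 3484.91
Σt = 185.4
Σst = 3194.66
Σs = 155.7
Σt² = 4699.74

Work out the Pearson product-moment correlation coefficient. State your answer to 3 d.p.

r = (nΣst − ΣsΣt) / √[(nΣs² − (Σs)²)(nΣt² − (Σt)²)]
Numerator: 8×3194.66 − 155.7×185.4 = -3309.5
Denominator: √[(27879.28 − 24242.49)(37597.92 − 34373.16)] = √[3636.79 × 3224.76] = 3424.5839
r = -3309.5 / 3424.5839 ≈ -0.966

-0.966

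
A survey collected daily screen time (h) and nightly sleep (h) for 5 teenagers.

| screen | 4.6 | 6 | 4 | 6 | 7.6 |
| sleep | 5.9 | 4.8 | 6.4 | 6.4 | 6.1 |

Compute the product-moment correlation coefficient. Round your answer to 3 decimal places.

-0.174

n = 5, Σx = 28.2, Σy = 29.6, Σx² = 166.92, Σy² = 176.98, Σxy = 166.3
nΣxy − ΣxΣy = 831.5 − 834.72 = -3.22
nΣx² − (Σx)² = 834.6 − 795.24 = 39.36; nΣy² − (Σy)² = 884.9 − 876.16 = 8.74
r = -3.22 / √(39.36 × 8.74) = -3.22 / 18.5474 ≈ -0.174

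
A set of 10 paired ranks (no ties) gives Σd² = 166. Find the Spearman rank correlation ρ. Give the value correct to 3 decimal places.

ρ = 1 − 6Σd² / [n(n²−1)] = 1 − 6×166 / (10×99)
  = 1 − 996/990 = 1 − 1.0061 ≈ -0.006

-0.006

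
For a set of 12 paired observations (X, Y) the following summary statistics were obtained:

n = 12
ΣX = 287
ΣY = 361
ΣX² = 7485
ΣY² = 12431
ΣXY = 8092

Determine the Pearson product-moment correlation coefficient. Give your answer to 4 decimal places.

r = (nΣXY − ΣXΣY) / √[(nΣX² − (ΣX)²)(nΣY² − (ΣY)²)]
Numerator: 12×8092 − 287×361 = -6503
Denominator: √[(89820 − 82369)(149172 − 130321)] = √[7451 × 18851] = 11851.5316
r = -6503 / 11851.5316 ≈ -0.5487

-0.5487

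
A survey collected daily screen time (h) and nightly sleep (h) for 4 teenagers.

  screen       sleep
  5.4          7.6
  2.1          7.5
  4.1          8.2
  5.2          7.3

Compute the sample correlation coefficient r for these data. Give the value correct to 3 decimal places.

-0.085

n = 4, Σx = 16.8, Σy = 30.6, Σx² = 77.42, Σy² = 234.54, Σxy = 128.37
nΣxy − ΣxΣy = 513.48 − 514.08 = -0.6
nΣx² − (Σx)² = 309.68 − 282.24 = 27.44; nΣy² − (Σy)² = 938.16 − 936.36 = 1.8
r = -0.6 / √(27.44 × 1.8) = -0.6 / 7.0279 ≈ -0.085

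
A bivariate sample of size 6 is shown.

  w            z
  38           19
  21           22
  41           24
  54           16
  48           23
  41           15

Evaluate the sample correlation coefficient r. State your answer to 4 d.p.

n = 6, Σw = 243, Σz = 119, Σw² = 10467, Σz² = 2431, Σwz = 4751
nΣwz − ΣwΣz = 28506 − 28917 = -411
nΣw² − (Σw)² = 62802 − 59049 = 3753; nΣz² − (Σz)² = 14586 − 14161 = 425
r = -411 / √(3753 × 425) = -411 / 1262.9430 ≈ -0.3254

-0.3254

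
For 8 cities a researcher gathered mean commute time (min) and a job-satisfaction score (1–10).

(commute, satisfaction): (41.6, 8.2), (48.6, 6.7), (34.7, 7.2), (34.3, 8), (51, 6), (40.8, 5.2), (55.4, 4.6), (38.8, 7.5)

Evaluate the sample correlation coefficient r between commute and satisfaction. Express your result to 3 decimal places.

n = 8, Σx = 345.2, Σy = 53.4, Σx² = 15313.34, Σy² = 368.42, Σxy = 2254.98
nΣxy − ΣxΣy = 18039.84 − 18433.68 = -393.84
nΣx² − (Σx)² = 122506.72 − 119163.04 = 3343.68; nΣy² − (Σy)² = 2947.36 − 2851.56 = 95.8
r = -393.84 / √(3343.68 × 95.8) = -393.84 / 565.9722 ≈ -0.696

-0.696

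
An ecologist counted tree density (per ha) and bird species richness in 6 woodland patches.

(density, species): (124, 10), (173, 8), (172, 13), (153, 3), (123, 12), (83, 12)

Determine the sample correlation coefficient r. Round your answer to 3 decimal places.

n = 6, Σx = 828, Σy = 58, Σx² = 120316, Σy² = 630, Σxy = 7791
nΣxy − ΣxΣy = 46746 − 48024 = -1278
nΣx² − (Σx)² = 721896 − 685584 = 36312; nΣy² − (Σy)² = 3780 − 3364 = 416
r = -1278 / √(36312 × 416) = -1278 / 3886.6170 ≈ -0.329

-0.329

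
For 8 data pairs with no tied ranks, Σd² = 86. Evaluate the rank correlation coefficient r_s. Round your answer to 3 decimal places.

-0.024

ρ = 1 − 6Σd² / [n(n²−1)] = 1 − 6×86 / (8×63)
  = 1 − 516/504 = 1 − 1.0238 ≈ -0.024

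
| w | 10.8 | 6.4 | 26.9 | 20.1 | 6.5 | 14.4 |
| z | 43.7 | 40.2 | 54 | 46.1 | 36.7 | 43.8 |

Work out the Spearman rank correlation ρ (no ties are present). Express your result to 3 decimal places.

0.943

Rank w: 3, 1, 6, 5, 2, 4
Rank z: 3, 2, 6, 5, 1, 4
d = rank(w) − rank(z): 0, -1, 0, 0, 1, 0; Σd² = 2
ρ = 1 − 6Σd² / [n(n²−1)] = 1 − 6×2 / (6×35) = 1 − 12/210 ≈ 0.943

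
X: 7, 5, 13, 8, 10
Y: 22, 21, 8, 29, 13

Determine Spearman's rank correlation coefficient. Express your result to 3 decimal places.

Rank X: 2, 1, 5, 3, 4
Rank Y: 4, 3, 1, 5, 2
d = rank(X) − rank(Y): -2, -2, 4, -2, 2; Σd² = 32
ρ = 1 − 6Σd² / [n(n²−1)] = 1 − 6×32 / (5×24) = 1 − 192/120 ≈ -0.600

-0.600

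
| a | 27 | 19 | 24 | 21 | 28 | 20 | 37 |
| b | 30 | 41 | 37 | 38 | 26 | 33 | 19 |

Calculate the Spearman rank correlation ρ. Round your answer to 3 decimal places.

Rank a: 5, 1, 4, 3, 6, 2, 7
Rank b: 3, 7, 5, 6, 2, 4, 1
d = rank(a) − rank(b): 2, -6, -1, -3, 4, -2, 6; Σd² = 106
ρ = 1 − 6Σd² / [n(n²−1)] = 1 − 6×106 / (7×48) = 1 − 636/336 ≈ -0.893

-0.893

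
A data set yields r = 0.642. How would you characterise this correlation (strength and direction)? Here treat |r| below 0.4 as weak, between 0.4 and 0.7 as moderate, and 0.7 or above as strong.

moderate positive

r = 0.642 > 0 so the relationship is positive.
|r| = 0.642, which falls in the moderate range.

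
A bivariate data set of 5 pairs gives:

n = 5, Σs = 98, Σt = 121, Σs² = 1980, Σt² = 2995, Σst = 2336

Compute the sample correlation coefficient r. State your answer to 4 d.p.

r = (nΣst − ΣsΣt) / √[(nΣs² − (Σs)²)(nΣt² − (Σt)²)]
Numerator: 5×2336 − 98×121 = -178
Denominator: √[(9900 − 9604)(14975 − 14641)] = √[296 × 334] = 314.4265
r = -178 / 314.4265 ≈ -0.5661

-0.5661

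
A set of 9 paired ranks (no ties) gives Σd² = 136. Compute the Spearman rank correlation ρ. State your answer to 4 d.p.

ρ = 1 − 6Σd² / [n(n²−1)] = 1 − 6×136 / (9×80)
  = 1 − 816/720 = 1 − 1.13333 ≈ -0.1333

-0.1333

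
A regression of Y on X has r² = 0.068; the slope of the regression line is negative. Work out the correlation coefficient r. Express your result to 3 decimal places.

|r| = √0.068 = 0.261
The association is negative, so r = −0.261.

-0.261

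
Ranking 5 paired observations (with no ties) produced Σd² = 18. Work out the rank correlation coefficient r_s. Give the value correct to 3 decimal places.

ρ = 1 − 6Σd² / [n(n²−1)] = 1 − 6×18 / (5×24)
  = 1 − 108/120 = 1 − 0.9000 ≈ 0.100

0.100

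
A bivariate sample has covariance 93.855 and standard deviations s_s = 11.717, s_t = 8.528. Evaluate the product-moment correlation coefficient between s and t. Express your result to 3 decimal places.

0.939

r = Cov(s,t) / (s_s · s_t) = 93.855 / (11.717 × 8.528)
  = 93.855 / 99.9226 ≈ 0.939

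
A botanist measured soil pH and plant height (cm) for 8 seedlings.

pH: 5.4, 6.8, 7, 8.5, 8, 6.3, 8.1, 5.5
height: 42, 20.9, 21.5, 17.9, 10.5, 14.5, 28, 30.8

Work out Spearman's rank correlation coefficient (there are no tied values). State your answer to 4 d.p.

Rank pH: 1, 4, 5, 8, 6, 3, 7, 2
Rank height: 8, 4, 5, 3, 1, 2, 6, 7
d = rank(pH) − rank(height): -7, 0, 0, 5, 5, 1, 1, -5; Σd² = 126
ρ = 1 − 6Σd² / [n(n²−1)] = 1 − 6×126 / (8×63) = 1 − 756/504 ≈ -0.5000

-0.5000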